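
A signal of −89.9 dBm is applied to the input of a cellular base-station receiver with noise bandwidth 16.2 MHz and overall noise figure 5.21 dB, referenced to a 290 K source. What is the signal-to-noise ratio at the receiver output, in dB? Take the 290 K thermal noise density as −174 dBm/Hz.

Noise floor: N = −174 + 10 log₁₀(B) + NF
10 log₁₀(1.62×10⁷) = 72.1 dB
N = −174 + 72.1 + 5.21 = −96.69 dBm
SNR = P_sig − N = −89.9 − (−96.69) = 6.79 dB → 6.8 dB

6.8 dB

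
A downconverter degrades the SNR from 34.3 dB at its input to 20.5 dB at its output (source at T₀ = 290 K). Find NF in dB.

13.8 dB

NF (dB) = SNR_in(dB) − SNR_out(dB) when the source is at T₀
NF = 34.3 − 20.5 = 13.8 dB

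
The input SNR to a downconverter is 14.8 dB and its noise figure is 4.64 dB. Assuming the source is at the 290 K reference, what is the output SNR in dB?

10.16 dB

By definition F = SNR_in/SNR_out, so in dB: SNR_out = SNR_in − NF
SNR_out = 14.8 − 4.64 = 10.16 dB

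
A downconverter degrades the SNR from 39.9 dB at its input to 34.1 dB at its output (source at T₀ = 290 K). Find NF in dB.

5.8 dB

NF (dB) = SNR_in(dB) − SNR_out(dB) when the source is at T₀
NF = 39.9 − 34.1 = 5.8 dB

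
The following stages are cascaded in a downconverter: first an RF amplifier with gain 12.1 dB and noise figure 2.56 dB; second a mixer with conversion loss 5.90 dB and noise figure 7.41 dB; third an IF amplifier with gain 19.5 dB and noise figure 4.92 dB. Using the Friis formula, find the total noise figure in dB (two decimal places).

4.13 dB

Convert to linear (a loss of L dB is a gain of −L dB): F_i = 10^(NF_i/10), G_i = 10^(G_i,dB/10)
  Stage 1: F_1 = 10^(2.56/10) = 1.803, G_1 = 10^(12.1/10) = 16.22
  Stage 2: F_2 = 10^(7.41/10) = 5.508, G_2 = 10^(−5.90/10) = 0.2570
  Stage 3: F_3 = 10^(4.92/10) = 3.105, G_3 = 10^(19.5/10) = 89.13
Friis cascade:
  F = 1.803 + (5.508 − 1)/16.22 + (3.105 − 1)/4.169 = 2.586
NF = 10 log₁₀(2.586) = 4.13 dB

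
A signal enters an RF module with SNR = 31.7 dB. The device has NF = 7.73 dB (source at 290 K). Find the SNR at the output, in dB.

By definition F = SNR_in/SNR_out, so in dB: SNR_out = SNR_in − NF
SNR_out = 31.7 − 7.73 = 23.97 dB

23.97 dB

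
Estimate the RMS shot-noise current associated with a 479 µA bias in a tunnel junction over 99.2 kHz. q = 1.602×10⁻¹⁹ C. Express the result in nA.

I_n = √(2qI·B)
2qI·B = 2 × 1.602×10⁻¹⁹ × 4.79×10⁻⁴ × 9.92×10⁴ = 1.52×10⁻¹⁷ A²
I_n = √(1.52×10⁻¹⁷) = 3.90×10⁻⁹ A = 3.90 nA

3.90 nA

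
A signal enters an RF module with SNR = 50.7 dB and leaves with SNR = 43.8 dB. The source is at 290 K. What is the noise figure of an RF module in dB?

NF (dB) = SNR_in(dB) − SNR_out(dB) when the source is at T₀
NF = 50.7 − 43.8 = 6.9 dB

6.9 dB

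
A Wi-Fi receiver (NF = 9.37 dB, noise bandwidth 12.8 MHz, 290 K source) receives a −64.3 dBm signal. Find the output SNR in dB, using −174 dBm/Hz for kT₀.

29.3 dB

Noise floor: N = −174 + 10 log₁₀(B) + NF
10 log₁₀(1.28×10⁷) = 71.07 dB
N = −174 + 71.07 + 9.37 = −93.56 dBm
SNR = P_sig − N = −64.3 − (−93.56) = 29.26 dB → 29.3 dB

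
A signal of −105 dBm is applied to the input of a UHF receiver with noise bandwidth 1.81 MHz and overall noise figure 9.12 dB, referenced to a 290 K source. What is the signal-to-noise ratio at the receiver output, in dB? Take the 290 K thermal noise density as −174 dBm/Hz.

Noise floor: N = −174 + 10 log₁₀(B) + NF
10 log₁₀(1.81×10⁶) = 62.58 dB
N = −174 + 62.58 + 9.12 = −102.30 dBm
SNR = P_sig − N = −105 − (−102.30) = −2.70 dB → −2.7 dB

−2.7 dB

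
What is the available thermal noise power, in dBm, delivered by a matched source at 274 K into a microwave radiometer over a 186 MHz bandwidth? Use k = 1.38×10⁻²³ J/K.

−91.5 dBm

P_n = kTB = 1.38×10⁻²³ × 274 × 1.86×10⁸ = 7.03×10⁻¹³ W
In dBm: 10 log₁₀(7.03×10⁻¹³ / 10⁻³) = −91.5 dBm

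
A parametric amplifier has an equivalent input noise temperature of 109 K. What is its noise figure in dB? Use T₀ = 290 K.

1.39 dB

F = 1 + T_e/T₀ = 1 + 109/290 = 1.37586
NF = 10 log₁₀(1.37586) = 1.39 dB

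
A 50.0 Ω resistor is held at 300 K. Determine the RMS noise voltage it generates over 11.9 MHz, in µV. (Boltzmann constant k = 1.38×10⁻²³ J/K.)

V_n = √(4kTRB)
4kTRB = 4 × 1.38×10⁻²³ × 300 × 5.00×10¹ × 1.19×10⁷ = 9.85×10⁻¹² V²
V_n = √(9.85×10⁻¹²) = 3.14×10⁻⁶ V = 3.14 µV

3.14 µV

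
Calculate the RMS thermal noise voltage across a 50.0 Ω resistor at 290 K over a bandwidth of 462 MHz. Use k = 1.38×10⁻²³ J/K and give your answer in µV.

19.2 µV

V_n = √(4kTRB)
4kTRB = 4 × 1.38×10⁻²³ × 290 × 5.00×10¹ × 4.62×10⁸ = 3.70×10⁻¹⁰ V²
V_n = √(3.70×10⁻¹⁰) = 1.92×10⁻⁵ V = 19.2 µV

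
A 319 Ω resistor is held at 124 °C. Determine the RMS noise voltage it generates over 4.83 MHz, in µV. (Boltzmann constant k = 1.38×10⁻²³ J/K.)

5.81 µV

T = 124 °C + 273.15 = 397.15 K
V_n = √(4kTRB)
4kTRB = 4 × 1.38×10⁻²³ × 397.15 × 3.19×10² × 4.83×10⁶ = 3.38×10⁻¹¹ V²
V_n = √(3.38×10⁻¹¹) = 5.81×10⁻⁶ V = 5.81 µV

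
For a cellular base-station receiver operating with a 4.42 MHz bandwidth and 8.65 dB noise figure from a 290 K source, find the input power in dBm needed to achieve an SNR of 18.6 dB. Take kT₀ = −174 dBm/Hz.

−80.3 dBm

Sensitivity = −174 + 10 log₁₀(B) + NF + SNR_min
= −174 + 66.45 + 8.65 + 18.6
= −80.30 dBm → −80.3 dBm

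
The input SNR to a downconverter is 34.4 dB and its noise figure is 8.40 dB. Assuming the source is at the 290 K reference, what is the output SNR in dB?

26.00 dB

By definition F = SNR_in/SNR_out, so in dB: SNR_out = SNR_in − NF
SNR_out = 34.4 − 8.40 = 26.00 dB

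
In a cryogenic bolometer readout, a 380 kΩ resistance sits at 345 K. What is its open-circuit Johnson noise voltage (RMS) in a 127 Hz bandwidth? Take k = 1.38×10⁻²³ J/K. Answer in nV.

V_n = √(4kTRB)
4kTRB = 4 × 1.38×10⁻²³ × 345 × 3.80×10⁵ × 1.27×10² = 9.19×10⁻¹³ V²
V_n = √(9.19×10⁻¹³) = 9.59×10⁻⁷ V = 959 nV

959 nV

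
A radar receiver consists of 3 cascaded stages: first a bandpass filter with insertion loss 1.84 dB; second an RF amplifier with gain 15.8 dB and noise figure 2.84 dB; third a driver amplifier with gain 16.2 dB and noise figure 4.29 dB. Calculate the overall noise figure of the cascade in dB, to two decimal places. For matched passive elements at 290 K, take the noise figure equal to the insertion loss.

Convert to linear (a loss of L dB is a gain of −L dB): F_i = 10^(NF_i/10), G_i = 10^(G_i,dB/10)
  Stage 1: F_1 = 10^(1.84/10) = 1.528, G_1 = 10^(−1.84/10) = 0.6546
  Stage 2: F_2 = 10^(2.84/10) = 1.923, G_2 = 10^(15.8/10) = 38.02
  Stage 3: F_3 = 10^(4.29/10) = 2.685, G_3 = 10^(16.2/10) = 41.69
Friis cascade:
  F = 1.528 + (1.923 − 1)/0.6546 + (2.685 − 1)/24.89 = 3.005
NF = 10 log₁₀(3.005) = 4.78 dB

4.78 dB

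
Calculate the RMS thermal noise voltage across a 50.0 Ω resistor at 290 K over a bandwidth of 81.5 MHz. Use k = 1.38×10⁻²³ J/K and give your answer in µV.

V_n = √(4kTRB)
4kTRB = 4 × 1.38×10⁻²³ × 290 × 5.00×10¹ × 8.15×10⁷ = 6.52×10⁻¹¹ V²
V_n = √(6.52×10⁻¹¹) = 8.08×10⁻⁶ V = 8.08 µV

8.08 µV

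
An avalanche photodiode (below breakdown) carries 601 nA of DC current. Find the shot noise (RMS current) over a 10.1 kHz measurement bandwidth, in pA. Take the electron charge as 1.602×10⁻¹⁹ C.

44.1 pA

I_n = √(2qI·B)
2qI·B = 2 × 1.602×10⁻¹⁹ × 6.01×10⁻⁷ × 1.01×10⁴ = 1.94×10⁻²¹ A²
I_n = √(1.94×10⁻²¹) = 4.41×10⁻¹¹ A = 44.1 pA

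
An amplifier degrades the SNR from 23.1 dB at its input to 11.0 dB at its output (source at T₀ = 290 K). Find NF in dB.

12.1 dB

NF (dB) = SNR_in(dB) − SNR_out(dB) when the source is at T₀
NF = 23.1 − 11.0 = 12.1 dB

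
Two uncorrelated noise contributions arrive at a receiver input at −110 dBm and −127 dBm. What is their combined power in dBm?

−109.9 dBm

Convert to linear, add, convert back:
P₁ = 1.00×10⁻¹⁴ W, P₂ = 2.00×10⁻¹⁶ W
P_tot = 1.02×10⁻¹⁴ W → 10 log₁₀(P_tot / 10⁻³) = −109.9 dBm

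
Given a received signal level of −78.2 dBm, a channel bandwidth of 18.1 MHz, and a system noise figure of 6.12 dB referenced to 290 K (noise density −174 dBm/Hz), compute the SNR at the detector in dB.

Noise floor: N = −174 + 10 log₁₀(B) + NF
10 log₁₀(1.81×10⁷) = 72.58 dB
N = −174 + 72.58 + 6.12 = −95.30 dBm
SNR = P_sig − N = −78.2 − (−95.30) = 17.10 dB → 17.1 dB

17.1 dB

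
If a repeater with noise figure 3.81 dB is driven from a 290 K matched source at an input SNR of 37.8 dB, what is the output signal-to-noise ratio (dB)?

By definition F = SNR_in/SNR_out, so in dB: SNR_out = SNR_in − NF
SNR_out = 37.8 − 3.81 = 33.99 dB

33.99 dB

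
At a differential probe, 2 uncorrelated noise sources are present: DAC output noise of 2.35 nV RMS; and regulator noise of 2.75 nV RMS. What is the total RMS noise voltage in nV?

Uncorrelated sources add in power (mean-square): V_tot = √(ΣV_i²)
V_tot = √[(2.35×10⁻⁹)² + (2.75×10⁻⁹)²] = 3.62×10⁻⁹ V = 3.62 nV

3.62 nV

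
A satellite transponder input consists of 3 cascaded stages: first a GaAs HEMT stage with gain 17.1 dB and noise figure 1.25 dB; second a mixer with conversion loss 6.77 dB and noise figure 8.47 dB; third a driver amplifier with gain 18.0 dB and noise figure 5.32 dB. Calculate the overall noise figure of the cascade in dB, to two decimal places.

2.24 dB

Convert to linear (a loss of L dB is a gain of −L dB): F_i = 10^(NF_i/10), G_i = 10^(G_i,dB/10)
  Stage 1: F_1 = 10^(1.25/10) = 1.334, G_1 = 10^(17.1/10) = 51.29
  Stage 2: F_2 = 10^(8.47/10) = 7.031, G_2 = 10^(−6.77/10) = 0.2104
  Stage 3: F_3 = 10^(5.32/10) = 3.404, G_3 = 10^(18.0/10) = 63.10
Friis cascade:
  F = 1.334 + (7.031 − 1)/51.29 + (3.404 − 1)/10.79 = 1.674
NF = 10 log₁₀(1.674) = 2.24 dB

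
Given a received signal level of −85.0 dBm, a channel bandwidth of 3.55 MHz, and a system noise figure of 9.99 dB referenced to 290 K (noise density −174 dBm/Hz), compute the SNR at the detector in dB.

Noise floor: N = −174 + 10 log₁₀(B) + NF
10 log₁₀(3.55×10⁶) = 65.5 dB
N = −174 + 65.5 + 9.99 = −98.51 dBm
SNR = P_sig − N = −85.0 − (−98.51) = 13.51 dB → 13.5 dB

13.5 dB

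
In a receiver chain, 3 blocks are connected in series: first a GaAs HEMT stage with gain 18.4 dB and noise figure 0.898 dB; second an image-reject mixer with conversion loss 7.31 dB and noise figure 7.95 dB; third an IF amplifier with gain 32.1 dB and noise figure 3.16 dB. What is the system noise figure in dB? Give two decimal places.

Convert to linear (a loss of L dB is a gain of −L dB): F_i = 10^(NF_i/10), G_i = 10^(G_i,dB/10)
  Stage 1: F_1 = 10^(0.898/10) = 1.230, G_1 = 10^(18.4/10) = 69.18
  Stage 2: F_2 = 10^(7.95/10) = 6.237, G_2 = 10^(−7.31/10) = 0.1858
  Stage 3: F_3 = 10^(3.16/10) = 2.070, G_3 = 10^(32.1/10) = 1622
Friis cascade:
  F = 1.230 + (6.237 − 1)/69.18 + (2.070 − 1)/12.85 = 1.389
NF = 10 log₁₀(1.389) = 1.43 dB

1.43 dB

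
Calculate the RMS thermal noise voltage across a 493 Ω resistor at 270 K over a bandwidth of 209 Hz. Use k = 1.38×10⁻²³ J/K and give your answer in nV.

39.2 nV

V_n = √(4kTRB)
4kTRB = 4 × 1.38×10⁻²³ × 270 × 4.93×10² × 2.09×10² = 1.54×10⁻¹⁵ V²
V_n = √(1.54×10⁻¹⁵) = 3.92×10⁻⁸ V = 39.2 nV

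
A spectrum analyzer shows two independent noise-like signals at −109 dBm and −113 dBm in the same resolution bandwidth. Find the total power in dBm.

Convert to linear, add, convert back:
P₁ = 1.26×10⁻¹⁴ W, P₂ = 5.01×10⁻¹⁵ W
P_tot = 1.76×10⁻¹⁴ W → 10 log₁₀(P_tot / 10⁻³) = −107.5 dBm

−107.5 dBm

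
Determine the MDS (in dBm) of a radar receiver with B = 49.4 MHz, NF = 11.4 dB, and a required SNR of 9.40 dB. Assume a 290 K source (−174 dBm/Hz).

−76.3 dBm

Sensitivity = −174 + 10 log₁₀(B) + NF + SNR_min
= −174 + 76.94 + 11.4 + 9.40
= −76.26 dBm → −76.3 dBm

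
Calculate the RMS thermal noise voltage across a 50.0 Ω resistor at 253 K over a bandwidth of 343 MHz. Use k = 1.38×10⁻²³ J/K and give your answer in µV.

V_n = √(4kTRB)
4kTRB = 4 × 1.38×10⁻²³ × 253 × 5.00×10¹ × 3.43×10⁸ = 2.40×10⁻¹⁰ V²
V_n = √(2.40×10⁻¹⁰) = 1.55×10⁻⁵ V = 15.5 µV

15.5 µV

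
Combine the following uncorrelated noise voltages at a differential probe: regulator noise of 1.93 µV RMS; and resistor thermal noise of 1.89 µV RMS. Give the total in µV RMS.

Uncorrelated sources add in power (mean-square): V_tot = √(ΣV_i²)
V_tot = √[(1.93×10⁻⁶)² + (1.89×10⁻⁶)²] = 2.70×10⁻⁶ V = 2.70 µV

2.70 µV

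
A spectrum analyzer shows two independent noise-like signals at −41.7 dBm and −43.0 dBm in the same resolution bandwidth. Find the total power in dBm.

Convert to linear, add, convert back:
P₁ = 6.76×10⁻⁸ W, P₂ = 5.01×10⁻⁸ W
P_tot = 1.18×10⁻⁷ W → 10 log₁₀(P_tot / 10⁻³) = −39.3 dBm

−39.3 dBm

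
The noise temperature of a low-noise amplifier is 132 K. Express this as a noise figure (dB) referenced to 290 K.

F = 1 + T_e/T₀ = 1 + 132/290 = 1.45517
NF = 10 log₁₀(1.45517) = 1.63 dB

1.63 dB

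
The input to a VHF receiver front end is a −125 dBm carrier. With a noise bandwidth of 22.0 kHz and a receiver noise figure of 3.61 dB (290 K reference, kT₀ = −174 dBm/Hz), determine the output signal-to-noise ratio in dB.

2.0 dB

Noise floor: N = −174 + 10 log₁₀(B) + NF
10 log₁₀(2.20×10⁴) = 43.42 dB
N = −174 + 43.42 + 3.61 = −126.97 dBm
SNR = P_sig − N = −125 − (−126.97) = 1.97 dB → 2.0 dB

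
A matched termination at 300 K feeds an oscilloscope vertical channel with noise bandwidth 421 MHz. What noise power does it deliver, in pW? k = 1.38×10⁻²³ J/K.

1.74 pW

P_n = kTB = 1.38×10⁻²³ × 300 × 4.21×10⁸ = 1.74×10⁻¹² W = 1.74 pW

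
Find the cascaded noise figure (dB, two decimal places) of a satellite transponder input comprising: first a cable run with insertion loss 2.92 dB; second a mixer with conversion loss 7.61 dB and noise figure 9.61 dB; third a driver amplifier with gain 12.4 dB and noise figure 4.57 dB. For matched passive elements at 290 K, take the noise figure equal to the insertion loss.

15.91 dB

Convert to linear (a loss of L dB is a gain of −L dB): F_i = 10^(NF_i/10), G_i = 10^(G_i,dB/10)
  Stage 1: F_1 = 10^(2.92/10) = 1.959, G_1 = 10^(−2.92/10) = 0.5105
  Stage 2: F_2 = 10^(9.61/10) = 9.141, G_2 = 10^(−7.61/10) = 0.1734
  Stage 3: F_3 = 10^(4.57/10) = 2.864, G_3 = 10^(12.4/10) = 17.38
Friis cascade:
  F = 1.959 + (9.141 − 1)/0.5105 + (2.864 − 1)/0.08851 = 38.97
NF = 10 log₁₀(38.97) = 15.91 dB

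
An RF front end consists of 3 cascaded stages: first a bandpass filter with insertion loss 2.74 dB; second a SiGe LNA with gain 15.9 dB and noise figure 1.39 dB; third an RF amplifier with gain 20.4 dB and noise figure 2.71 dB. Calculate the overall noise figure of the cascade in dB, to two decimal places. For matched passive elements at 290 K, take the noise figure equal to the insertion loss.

Convert to linear (a loss of L dB is a gain of −L dB): F_i = 10^(NF_i/10), G_i = 10^(G_i,dB/10)
  Stage 1: F_1 = 10^(2.74/10) = 1.879, G_1 = 10^(−2.74/10) = 0.5321
  Stage 2: F_2 = 10^(1.39/10) = 1.377, G_2 = 10^(15.9/10) = 38.90
  Stage 3: F_3 = 10^(2.71/10) = 1.866, G_3 = 10^(20.4/10) = 109.6
Friis cascade:
  F = 1.879 + (1.377 − 1)/0.5321 + (1.866 − 1)/20.70 = 2.630
NF = 10 log₁₀(2.630) = 4.20 dB

4.20 dB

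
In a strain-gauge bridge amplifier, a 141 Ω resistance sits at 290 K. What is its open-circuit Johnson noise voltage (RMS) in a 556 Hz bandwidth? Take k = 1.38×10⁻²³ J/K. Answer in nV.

V_n = √(4kTRB)
4kTRB = 4 × 1.38×10⁻²³ × 290 × 1.41×10² × 5.56×10² = 1.25×10⁻¹⁵ V²
V_n = √(1.25×10⁻¹⁵) = 3.54×10⁻⁸ V = 35.4 nV

35.4 nV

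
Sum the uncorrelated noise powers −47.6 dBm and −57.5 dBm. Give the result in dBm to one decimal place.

Convert to linear, add, convert back:
P₁ = 1.74×10⁻⁸ W, P₂ = 1.78×10⁻⁹ W
P_tot = 1.92×10⁻⁸ W → 10 log₁₀(P_tot / 10⁻³) = −47.2 dBm

−47.2 dBm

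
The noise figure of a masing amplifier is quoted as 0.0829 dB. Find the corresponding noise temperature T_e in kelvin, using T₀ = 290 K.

5.59 K

F = 10^(0.0829/10) = 1.01927
T_e = (F − 1)·T₀ = (1.01927 − 1) × 290 = 5.59 K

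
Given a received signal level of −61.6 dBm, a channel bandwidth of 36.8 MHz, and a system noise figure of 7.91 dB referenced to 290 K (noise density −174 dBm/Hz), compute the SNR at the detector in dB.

28.8 dB

Noise floor: N = −174 + 10 log₁₀(B) + NF
10 log₁₀(3.68×10⁷) = 75.66 dB
N = −174 + 75.66 + 7.91 = −90.43 dBm
SNR = P_sig − N = −61.6 − (−90.43) = 28.83 dB → 28.8 dB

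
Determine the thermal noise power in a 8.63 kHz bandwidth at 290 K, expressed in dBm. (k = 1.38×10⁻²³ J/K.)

−134.6 dBm

P_n = kTB = 1.38×10⁻²³ × 290 × 8.63×10³ = 3.45×10⁻¹⁷ W
In dBm: 10 log₁₀(3.45×10⁻¹⁷ / 10⁻³) = −134.6 dBm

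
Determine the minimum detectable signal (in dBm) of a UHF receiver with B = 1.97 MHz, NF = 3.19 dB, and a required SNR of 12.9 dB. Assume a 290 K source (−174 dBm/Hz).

Sensitivity = −174 + 10 log₁₀(B) + NF + SNR_min
= −174 + 62.94 + 3.19 + 12.9
= −94.97 dBm → −95.0 dBm

−95.0 dBm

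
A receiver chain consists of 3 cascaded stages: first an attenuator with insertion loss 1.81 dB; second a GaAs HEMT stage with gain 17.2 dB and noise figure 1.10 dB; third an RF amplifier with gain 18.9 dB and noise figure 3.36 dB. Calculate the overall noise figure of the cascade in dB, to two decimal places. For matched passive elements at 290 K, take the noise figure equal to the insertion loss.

Convert to linear (a loss of L dB is a gain of −L dB): F_i = 10^(NF_i/10), G_i = 10^(G_i,dB/10)
  Stage 1: F_1 = 10^(1.81/10) = 1.517, G_1 = 10^(−1.81/10) = 0.6592
  Stage 2: F_2 = 10^(1.10/10) = 1.288, G_2 = 10^(17.2/10) = 52.48
  Stage 3: F_3 = 10^(3.36/10) = 2.168, G_3 = 10^(18.9/10) = 77.62
Friis cascade:
  F = 1.517 + (1.288 − 1)/0.6592 + (2.168 − 1)/34.59 = 1.988
NF = 10 log₁₀(1.988) = 2.98 dB

2.98 dB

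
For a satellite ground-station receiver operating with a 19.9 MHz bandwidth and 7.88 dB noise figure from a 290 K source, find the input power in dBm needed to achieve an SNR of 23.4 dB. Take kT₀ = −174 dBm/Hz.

−69.7 dBm

Sensitivity = −174 + 10 log₁₀(B) + NF + SNR_min
= −174 + 72.99 + 7.88 + 23.4
= −69.73 dBm → −69.7 dBm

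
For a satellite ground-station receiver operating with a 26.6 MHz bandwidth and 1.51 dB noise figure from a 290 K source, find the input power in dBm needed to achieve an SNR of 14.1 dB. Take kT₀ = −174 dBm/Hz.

Sensitivity = −174 + 10 log₁₀(B) + NF + SNR_min
= −174 + 74.25 + 1.51 + 14.1
= −84.14 dBm → −84.1 dBm

−84.1 dBm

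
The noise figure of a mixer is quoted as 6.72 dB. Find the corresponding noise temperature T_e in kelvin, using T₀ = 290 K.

1073 K

F = 10^(6.72/10) = 4.69894
T_e = (F − 1)·T₀ = (4.69894 − 1) × 290 = 1073 K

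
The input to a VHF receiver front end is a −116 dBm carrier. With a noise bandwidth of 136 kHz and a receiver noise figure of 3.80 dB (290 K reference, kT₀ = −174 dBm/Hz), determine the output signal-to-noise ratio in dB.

2.9 dB

Noise floor: N = −174 + 10 log₁₀(B) + NF
10 log₁₀(1.36×10⁵) = 51.34 dB
N = −174 + 51.34 + 3.80 = −118.86 dBm
SNR = P_sig − N = −116 − (−118.86) = 2.86 dB → 2.9 dB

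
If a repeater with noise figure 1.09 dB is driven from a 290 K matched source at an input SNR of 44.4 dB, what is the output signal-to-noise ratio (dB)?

43.31 dB

By definition F = SNR_in/SNR_out, so in dB: SNR_out = SNR_in − NF
SNR_out = 44.4 − 1.09 = 43.31 dB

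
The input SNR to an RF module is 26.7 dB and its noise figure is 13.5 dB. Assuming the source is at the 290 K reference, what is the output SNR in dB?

By definition F = SNR_in/SNR_out, so in dB: SNR_out = SNR_in − NF
SNR_out = 26.7 − 13.5 = 13.2 dB

13.2 dB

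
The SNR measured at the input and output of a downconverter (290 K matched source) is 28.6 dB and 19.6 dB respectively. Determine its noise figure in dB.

NF (dB) = SNR_in(dB) − SNR_out(dB) when the source is at T₀
NF = 28.6 − 19.6 = 9.0 dB

9.0 dB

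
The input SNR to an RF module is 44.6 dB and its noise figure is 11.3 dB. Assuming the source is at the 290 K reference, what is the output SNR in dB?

By definition F = SNR_in/SNR_out, so in dB: SNR_out = SNR_in − NF
SNR_out = 44.6 − 11.3 = 33.3 dB

33.3 dB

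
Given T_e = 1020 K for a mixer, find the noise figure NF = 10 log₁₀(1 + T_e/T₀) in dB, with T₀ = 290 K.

F = 1 + T_e/T₀ = 1 + 1020/290 = 4.51724
NF = 10 log₁₀(4.51724) = 6.55 dB

6.55 dB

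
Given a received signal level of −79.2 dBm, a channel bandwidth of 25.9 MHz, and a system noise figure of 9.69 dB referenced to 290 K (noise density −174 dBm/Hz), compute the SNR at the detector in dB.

Noise floor: N = −174 + 10 log₁₀(B) + NF
10 log₁₀(2.59×10⁷) = 74.13 dB
N = −174 + 74.13 + 9.69 = −90.18 dBm
SNR = P_sig − N = −79.2 − (−90.18) = 10.98 dB → 11.0 dB

11.0 dB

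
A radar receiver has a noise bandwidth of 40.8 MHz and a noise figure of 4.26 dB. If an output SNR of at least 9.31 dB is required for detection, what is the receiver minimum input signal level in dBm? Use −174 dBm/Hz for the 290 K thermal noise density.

Sensitivity = −174 + 10 log₁₀(B) + NF + SNR_min
= −174 + 76.11 + 4.26 + 9.31
= −84.32 dBm → −84.3 dBm

−84.3 dBm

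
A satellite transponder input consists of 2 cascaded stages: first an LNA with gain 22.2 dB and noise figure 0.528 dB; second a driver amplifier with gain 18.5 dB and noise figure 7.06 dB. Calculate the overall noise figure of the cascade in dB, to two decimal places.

Convert to linear (a loss of L dB is a gain of −L dB): F_i = 10^(NF_i/10), G_i = 10^(G_i,dB/10)
  Stage 1: F_1 = 10^(0.528/10) = 1.129, G_1 = 10^(22.2/10) = 166.0
  Stage 2: F_2 = 10^(7.06/10) = 5.082, G_2 = 10^(18.5/10) = 70.79
Friis cascade:
  F = 1.129 + (5.082 − 1)/166.0 = 1.154
NF = 10 log₁₀(1.154) = 0.62 dB

0.62 dB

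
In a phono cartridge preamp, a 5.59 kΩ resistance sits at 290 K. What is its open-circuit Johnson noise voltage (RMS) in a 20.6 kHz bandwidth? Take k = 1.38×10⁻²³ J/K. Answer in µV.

V_n = √(4kTRB)
4kTRB = 4 × 1.38×10⁻²³ × 290 × 5.59×10³ × 2.06×10⁴ = 1.84×10⁻¹² V²
V_n = √(1.84×10⁻¹²) = 1.36×10⁻⁶ V = 1.36 µV

1.36 µV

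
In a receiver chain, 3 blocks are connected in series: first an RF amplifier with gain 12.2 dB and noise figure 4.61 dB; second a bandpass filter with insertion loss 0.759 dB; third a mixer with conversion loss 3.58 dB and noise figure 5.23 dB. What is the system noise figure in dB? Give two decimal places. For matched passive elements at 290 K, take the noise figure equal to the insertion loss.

4.87 dB

Convert to linear (a loss of L dB is a gain of −L dB): F_i = 10^(NF_i/10), G_i = 10^(G_i,dB/10)
  Stage 1: F_1 = 10^(4.61/10) = 2.891, G_1 = 10^(12.2/10) = 16.60
  Stage 2: F_2 = 10^(0.759/10) = 1.191, G_2 = 10^(−0.759/10) = 0.8397
  Stage 3: F_3 = 10^(5.23/10) = 3.334, G_3 = 10^(−3.58/10) = 0.4385
Friis cascade:
  F = 2.891 + (1.191 − 1)/16.60 + (3.334 − 1)/13.93 = 3.070
NF = 10 log₁₀(3.070) = 4.87 dB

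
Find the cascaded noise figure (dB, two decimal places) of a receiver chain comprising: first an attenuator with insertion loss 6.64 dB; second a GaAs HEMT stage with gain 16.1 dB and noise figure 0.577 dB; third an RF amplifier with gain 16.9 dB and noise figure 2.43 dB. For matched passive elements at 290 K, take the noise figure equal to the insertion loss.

Convert to linear (a loss of L dB is a gain of −L dB): F_i = 10^(NF_i/10), G_i = 10^(G_i,dB/10)
  Stage 1: F_1 = 10^(6.64/10) = 4.613, G_1 = 10^(−6.64/10) = 0.2168
  Stage 2: F_2 = 10^(0.577/10) = 1.142, G_2 = 10^(16.1/10) = 40.74
  Stage 3: F_3 = 10^(2.43/10) = 1.750, G_3 = 10^(16.9/10) = 48.98
Friis cascade:
  F = 4.613 + (1.142 − 1)/0.2168 + (1.750 − 1)/8.831 = 5.354
NF = 10 log₁₀(5.354) = 7.29 dB

7.29 dB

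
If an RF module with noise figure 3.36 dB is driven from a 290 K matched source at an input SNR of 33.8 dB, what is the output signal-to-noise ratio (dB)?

By definition F = SNR_in/SNR_out, so in dB: SNR_out = SNR_in − NF
SNR_out = 33.8 − 3.36 = 30.44 dB

30.44 dB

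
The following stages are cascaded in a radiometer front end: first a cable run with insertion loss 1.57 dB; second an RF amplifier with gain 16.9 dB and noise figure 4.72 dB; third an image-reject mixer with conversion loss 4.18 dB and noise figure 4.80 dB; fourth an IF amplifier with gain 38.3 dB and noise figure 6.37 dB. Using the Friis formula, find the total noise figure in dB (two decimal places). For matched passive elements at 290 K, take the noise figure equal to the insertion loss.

6.60 dB

Convert to linear (a loss of L dB is a gain of −L dB): F_i = 10^(NF_i/10), G_i = 10^(G_i,dB/10)
  Stage 1: F_1 = 10^(1.57/10) = 1.435, G_1 = 10^(−1.57/10) = 0.6966
  Stage 2: F_2 = 10^(4.72/10) = 2.965, G_2 = 10^(16.9/10) = 48.98
  Stage 3: F_3 = 10^(4.80/10) = 3.020, G_3 = 10^(−4.18/10) = 0.3819
  Stage 4: F_4 = 10^(6.37/10) = 4.335, G_4 = 10^(38.3/10) = 6761
Friis cascade:
  F = 1.435 + (2.965 − 1)/0.6966 + (3.020 − 1)/34.12 + (4.335 − 1)/13.03 = 4.571
NF = 10 log₁₀(4.571) = 6.60 dB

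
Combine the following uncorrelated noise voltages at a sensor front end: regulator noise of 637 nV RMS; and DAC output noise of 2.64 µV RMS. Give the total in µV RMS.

2.72 µV

Uncorrelated sources add in power (mean-square): V_tot = √(ΣV_i²)
V_tot = √[(6.37×10⁻⁷)² + (2.64×10⁻⁶)²] = 2.72×10⁻⁶ V = 2.72 µV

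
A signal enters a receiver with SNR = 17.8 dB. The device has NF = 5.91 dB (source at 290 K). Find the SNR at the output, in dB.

By definition F = SNR_in/SNR_out, so in dB: SNR_out = SNR_in − NF
SNR_out = 17.8 − 5.91 = 11.89 dB

11.89 dB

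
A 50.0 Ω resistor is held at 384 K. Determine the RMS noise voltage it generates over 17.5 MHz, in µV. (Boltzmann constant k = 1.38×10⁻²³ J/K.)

V_n = √(4kTRB)
4kTRB = 4 × 1.38×10⁻²³ × 384 × 5.00×10¹ × 1.75×10⁷ = 1.85×10⁻¹¹ V²
V_n = √(1.85×10⁻¹¹) = 4.31×10⁻⁶ V = 4.31 µV

4.31 µV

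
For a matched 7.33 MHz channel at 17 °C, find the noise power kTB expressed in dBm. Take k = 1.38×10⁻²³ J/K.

−105.3 dBm

T = 17 °C + 273.15 = 290.15 K
P_n = kTB = 1.38×10⁻²³ × 290.15 × 7.33×10⁶ = 2.93×10⁻¹⁴ W
In dBm: 10 log₁₀(2.93×10⁻¹⁴ / 10⁻³) = −105.3 dBm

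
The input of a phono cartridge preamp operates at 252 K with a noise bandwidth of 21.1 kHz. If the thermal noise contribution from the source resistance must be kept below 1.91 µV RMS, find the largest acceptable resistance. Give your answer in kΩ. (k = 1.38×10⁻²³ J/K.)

12.4 kΩ

Johnson–Nyquist: V_n = √(4kTRB) ⇒ R = V_n² / (4kTB)
4kTB = 4 × 1.38×10⁻²³ × 252 × 2.11×10⁴ = 2.94×10⁻¹⁶
R = (1.91×10⁻⁶)² / 2.94×10⁻¹⁶ = 1.24×10⁴ Ω = 12.4 kΩ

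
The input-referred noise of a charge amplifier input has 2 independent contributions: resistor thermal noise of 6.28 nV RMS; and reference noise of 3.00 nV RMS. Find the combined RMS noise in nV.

6.96 nV

Uncorrelated sources add in power (mean-square): V_tot = √(ΣV_i²)
V_tot = √[(6.28×10⁻⁹)² + (3.00×10⁻⁹)²] = 6.96×10⁻⁹ V = 6.96 nV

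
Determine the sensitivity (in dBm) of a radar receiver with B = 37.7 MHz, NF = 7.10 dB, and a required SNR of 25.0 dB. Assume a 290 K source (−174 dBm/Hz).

Sensitivity = −174 + 10 log₁₀(B) + NF + SNR_min
= −174 + 75.76 + 7.10 + 25.0
= −66.14 dBm → −66.1 dBm

−66.1 dBm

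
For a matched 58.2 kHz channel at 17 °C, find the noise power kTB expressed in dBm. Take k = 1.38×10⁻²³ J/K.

−126.3 dBm

T = 17 °C + 273.15 = 290.15 K
P_n = kTB = 1.38×10⁻²³ × 290.15 × 5.82×10⁴ = 2.33×10⁻¹⁶ W
In dBm: 10 log₁₀(2.33×10⁻¹⁶ / 10⁻³) = −126.3 dBm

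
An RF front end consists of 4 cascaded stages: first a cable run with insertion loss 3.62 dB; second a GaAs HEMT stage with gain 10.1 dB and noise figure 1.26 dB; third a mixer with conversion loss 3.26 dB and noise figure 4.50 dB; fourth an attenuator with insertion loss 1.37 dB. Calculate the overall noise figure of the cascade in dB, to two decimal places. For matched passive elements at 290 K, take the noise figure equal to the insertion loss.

Convert to linear (a loss of L dB is a gain of −L dB): F_i = 10^(NF_i/10), G_i = 10^(G_i,dB/10)
  Stage 1: F_1 = 10^(3.62/10) = 2.301, G_1 = 10^(−3.62/10) = 0.4345
  Stage 2: F_2 = 10^(1.26/10) = 1.337, G_2 = 10^(10.1/10) = 10.23
  Stage 3: F_3 = 10^(4.50/10) = 2.818, G_3 = 10^(−3.26/10) = 0.4721
  Stage 4: F_4 = 10^(1.37/10) = 1.371, G_4 = 10^(−1.37/10) = 0.7295
Friis cascade:
  F = 2.301 + (1.337 − 1)/0.4345 + (2.818 − 1)/4.446 + (1.371 − 1)/2.099 = 3.662
NF = 10 log₁₀(3.662) = 5.64 dB

5.64 dB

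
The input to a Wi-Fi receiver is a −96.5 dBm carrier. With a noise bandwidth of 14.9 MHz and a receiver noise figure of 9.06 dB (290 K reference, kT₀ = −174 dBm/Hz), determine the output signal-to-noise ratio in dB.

Noise floor: N = −174 + 10 log₁₀(B) + NF
10 log₁₀(1.49×10⁷) = 71.73 dB
N = −174 + 71.73 + 9.06 = −93.21 dBm
SNR = P_sig − N = −96.5 − (−93.21) = −3.29 dB → −3.3 dB

−3.3 dB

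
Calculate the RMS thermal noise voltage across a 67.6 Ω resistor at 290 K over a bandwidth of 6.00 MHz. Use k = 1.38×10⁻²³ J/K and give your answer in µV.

2.55 µV

V_n = √(4kTRB)
4kTRB = 4 × 1.38×10⁻²³ × 290 × 6.76×10¹ × 6.00×10⁶ = 6.49×10⁻¹² V²
V_n = √(6.49×10⁻¹²) = 2.55×10⁻⁶ V = 2.55 µV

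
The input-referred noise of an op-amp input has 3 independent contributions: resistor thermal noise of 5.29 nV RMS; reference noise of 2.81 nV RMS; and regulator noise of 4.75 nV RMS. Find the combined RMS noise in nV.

7.64 nV

Uncorrelated sources add in power (mean-square): V_tot = √(ΣV_i²)
V_tot = √[(5.29×10⁻⁹)² + (2.81×10⁻⁹)² + (4.75×10⁻⁹)²] = 7.64×10⁻⁹ V = 7.64 nV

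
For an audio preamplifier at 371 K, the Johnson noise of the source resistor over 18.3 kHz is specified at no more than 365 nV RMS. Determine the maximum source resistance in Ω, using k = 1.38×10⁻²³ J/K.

Johnson–Nyquist: V_n = √(4kTRB) ⇒ R = V_n² / (4kTB)
4kTB = 4 × 1.38×10⁻²³ × 371 × 1.83×10⁴ = 3.75×10⁻¹⁶
R = (3.65×10⁻⁷)² / 3.75×10⁻¹⁶ = 3.55×10² Ω = 355 Ω

355 Ω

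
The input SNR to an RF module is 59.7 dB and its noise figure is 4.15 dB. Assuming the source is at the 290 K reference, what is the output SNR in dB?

By definition F = SNR_in/SNR_out, so in dB: SNR_out = SNR_in − NF
SNR_out = 59.7 − 4.15 = 55.55 dB

55.55 dB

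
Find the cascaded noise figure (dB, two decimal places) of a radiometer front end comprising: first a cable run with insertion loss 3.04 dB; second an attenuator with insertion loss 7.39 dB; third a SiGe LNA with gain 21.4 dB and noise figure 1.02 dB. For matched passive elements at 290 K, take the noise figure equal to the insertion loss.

11.45 dB

Convert to linear (a loss of L dB is a gain of −L dB): F_i = 10^(NF_i/10), G_i = 10^(G_i,dB/10)
  Stage 1: F_1 = 10^(3.04/10) = 2.014, G_1 = 10^(−3.04/10) = 0.4966
  Stage 2: F_2 = 10^(7.39/10) = 5.483, G_2 = 10^(−7.39/10) = 0.1824
  Stage 3: F_3 = 10^(1.02/10) = 1.265, G_3 = 10^(21.4/10) = 138.0
Friis cascade:
  F = 2.014 + (5.483 − 1)/0.4966 + (1.265 − 1)/0.09057 = 13.96
NF = 10 log₁₀(13.96) = 11.45 dB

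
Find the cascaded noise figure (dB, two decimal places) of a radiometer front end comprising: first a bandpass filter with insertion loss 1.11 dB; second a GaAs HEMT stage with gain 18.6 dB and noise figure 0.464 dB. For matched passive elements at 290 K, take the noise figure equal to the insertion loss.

1.57 dB

Convert to linear (a loss of L dB is a gain of −L dB): F_i = 10^(NF_i/10), G_i = 10^(G_i,dB/10)
  Stage 1: F_1 = 10^(1.11/10) = 1.291, G_1 = 10^(−1.11/10) = 0.7745
  Stage 2: F_2 = 10^(0.464/10) = 1.113, G_2 = 10^(18.6/10) = 72.44
Friis cascade:
  F = 1.291 + (1.113 − 1)/0.7745 = 1.437
NF = 10 log₁₀(1.437) = 1.57 dB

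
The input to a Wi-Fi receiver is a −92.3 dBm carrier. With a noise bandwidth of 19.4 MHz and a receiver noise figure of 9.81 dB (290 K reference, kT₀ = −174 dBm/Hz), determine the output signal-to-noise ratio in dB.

Noise floor: N = −174 + 10 log₁₀(B) + NF
10 log₁₀(1.94×10⁷) = 72.88 dB
N = −174 + 72.88 + 9.81 = −91.31 dBm
SNR = P_sig − N = −92.3 − (−91.31) = −0.99 dB → −1.0 dB

−1.0 dB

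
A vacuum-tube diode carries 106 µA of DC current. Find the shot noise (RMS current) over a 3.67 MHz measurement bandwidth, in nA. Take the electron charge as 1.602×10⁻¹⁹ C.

I_n = √(2qI·B)
2qI·B = 2 × 1.602×10⁻¹⁹ × 1.06×10⁻⁴ × 3.67×10⁶ = 1.25×10⁻¹⁶ A²
I_n = √(1.25×10⁻¹⁶) = 1.12×10⁻⁸ A = 11.2 nA

11.2 nA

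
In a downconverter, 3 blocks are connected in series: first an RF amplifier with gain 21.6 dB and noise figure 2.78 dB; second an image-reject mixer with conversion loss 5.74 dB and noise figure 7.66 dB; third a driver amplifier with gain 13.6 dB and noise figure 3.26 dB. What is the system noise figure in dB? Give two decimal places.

Convert to linear (a loss of L dB is a gain of −L dB): F_i = 10^(NF_i/10), G_i = 10^(G_i,dB/10)
  Stage 1: F_1 = 10^(2.78/10) = 1.897, G_1 = 10^(21.6/10) = 144.5
  Stage 2: F_2 = 10^(7.66/10) = 5.834, G_2 = 10^(−5.74/10) = 0.2667
  Stage 3: F_3 = 10^(3.26/10) = 2.118, G_3 = 10^(13.6/10) = 22.91
Friis cascade:
  F = 1.897 + (5.834 − 1)/144.5 + (2.118 − 1)/38.55 = 1.959
NF = 10 log₁₀(1.959) = 2.92 dB

2.92 dB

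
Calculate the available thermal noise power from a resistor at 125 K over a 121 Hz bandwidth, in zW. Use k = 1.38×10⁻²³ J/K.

P_n = kTB = 1.38×10⁻²³ × 125 × 1.21×10² = 2.09×10⁻¹⁹ W = 209 zW

209 zW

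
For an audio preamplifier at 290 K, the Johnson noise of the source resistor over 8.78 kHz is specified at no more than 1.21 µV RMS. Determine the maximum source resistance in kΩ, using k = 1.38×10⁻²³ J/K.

10.4 kΩ

Johnson–Nyquist: V_n = √(4kTRB) ⇒ R = V_n² / (4kTB)
4kTB = 4 × 1.38×10⁻²³ × 290 × 8.78×10³ = 1.41×10⁻¹⁶
R = (1.21×10⁻⁶)² / 1.41×10⁻¹⁶ = 1.04×10⁴ Ω = 10.4 kΩ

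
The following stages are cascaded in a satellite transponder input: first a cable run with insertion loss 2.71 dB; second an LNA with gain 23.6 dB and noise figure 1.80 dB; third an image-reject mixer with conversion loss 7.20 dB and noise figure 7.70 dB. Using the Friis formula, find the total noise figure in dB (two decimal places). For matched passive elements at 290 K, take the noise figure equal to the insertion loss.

4.57 dB

Convert to linear (a loss of L dB is a gain of −L dB): F_i = 10^(NF_i/10), G_i = 10^(G_i,dB/10)
  Stage 1: F_1 = 10^(2.71/10) = 1.866, G_1 = 10^(−2.71/10) = 0.5358
  Stage 2: F_2 = 10^(1.80/10) = 1.514, G_2 = 10^(23.6/10) = 229.1
  Stage 3: F_3 = 10^(7.70/10) = 5.888, G_3 = 10^(−7.20/10) = 0.1905
Friis cascade:
  F = 1.866 + (1.514 − 1)/0.5358 + (5.888 − 1)/122.7 = 2.865
NF = 10 log₁₀(2.865) = 4.57 dB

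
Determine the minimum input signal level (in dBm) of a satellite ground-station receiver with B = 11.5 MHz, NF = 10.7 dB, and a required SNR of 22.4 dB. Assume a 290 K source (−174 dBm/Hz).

−70.3 dBm

Sensitivity = −174 + 10 log₁₀(B) + NF + SNR_min
= −174 + 70.61 + 10.7 + 22.4
= −70.29 dBm → −70.3 dBm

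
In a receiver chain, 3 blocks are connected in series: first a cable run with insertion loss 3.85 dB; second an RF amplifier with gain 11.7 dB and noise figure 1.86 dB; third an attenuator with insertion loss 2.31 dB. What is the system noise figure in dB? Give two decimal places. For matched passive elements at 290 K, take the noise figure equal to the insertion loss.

5.84 dB

Convert to linear (a loss of L dB is a gain of −L dB): F_i = 10^(NF_i/10), G_i = 10^(G_i,dB/10)
  Stage 1: F_1 = 10^(3.85/10) = 2.427, G_1 = 10^(−3.85/10) = 0.4121
  Stage 2: F_2 = 10^(1.86/10) = 1.535, G_2 = 10^(11.7/10) = 14.79
  Stage 3: F_3 = 10^(2.31/10) = 1.702, G_3 = 10^(−2.31/10) = 0.5875
Friis cascade:
  F = 2.427 + (1.535 − 1)/0.4121 + (1.702 − 1)/6.095 = 3.839
NF = 10 log₁₀(3.839) = 5.84 dB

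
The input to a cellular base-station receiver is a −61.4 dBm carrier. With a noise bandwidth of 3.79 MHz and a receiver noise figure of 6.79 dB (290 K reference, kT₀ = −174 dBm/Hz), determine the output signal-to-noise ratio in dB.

Noise floor: N = −174 + 10 log₁₀(B) + NF
10 log₁₀(3.79×10⁶) = 65.79 dB
N = −174 + 65.79 + 6.79 = −101.42 dBm
SNR = P_sig − N = −61.4 − (−101.42) = 40.02 dB → 40.0 dB

40.0 dB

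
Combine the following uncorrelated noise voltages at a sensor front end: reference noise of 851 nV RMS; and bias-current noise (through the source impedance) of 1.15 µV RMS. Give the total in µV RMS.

Uncorrelated sources add in power (mean-square): V_tot = √(ΣV_i²)
V_tot = √[(8.51×10⁻⁷)² + (1.15×10⁻⁶)²] = 1.43×10⁻⁶ V = 1.43 µV

1.43 µV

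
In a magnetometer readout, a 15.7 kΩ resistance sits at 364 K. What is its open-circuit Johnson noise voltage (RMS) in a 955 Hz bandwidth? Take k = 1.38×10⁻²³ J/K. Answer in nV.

V_n = √(4kTRB)
4kTRB = 4 × 1.38×10⁻²³ × 364 × 1.57×10⁴ × 9.55×10² = 3.01×10⁻¹³ V²
V_n = √(3.01×10⁻¹³) = 5.49×10⁻⁷ V = 549 nV

549 nV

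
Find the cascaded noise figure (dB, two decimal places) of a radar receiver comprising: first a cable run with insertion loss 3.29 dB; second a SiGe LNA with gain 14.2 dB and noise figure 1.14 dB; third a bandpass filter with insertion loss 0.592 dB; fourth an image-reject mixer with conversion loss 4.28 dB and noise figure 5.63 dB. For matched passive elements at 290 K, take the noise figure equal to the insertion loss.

Convert to linear (a loss of L dB is a gain of −L dB): F_i = 10^(NF_i/10), G_i = 10^(G_i,dB/10)
  Stage 1: F_1 = 10^(3.29/10) = 2.133, G_1 = 10^(−3.29/10) = 0.4688
  Stage 2: F_2 = 10^(1.14/10) = 1.300, G_2 = 10^(14.2/10) = 26.30
  Stage 3: F_3 = 10^(0.592/10) = 1.146, G_3 = 10^(−0.592/10) = 0.8726
  Stage 4: F_4 = 10^(5.63/10) = 3.656, G_4 = 10^(−4.28/10) = 0.3733
Friis cascade:
  F = 2.133 + (1.300 − 1)/0.4688 + (1.146 − 1)/12.33 + (3.656 − 1)/10.76 = 3.032
NF = 10 log₁₀(3.032) = 4.82 dB

4.82 dB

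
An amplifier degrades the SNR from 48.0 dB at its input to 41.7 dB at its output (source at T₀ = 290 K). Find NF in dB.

NF (dB) = SNR_in(dB) − SNR_out(dB) when the source is at T₀
NF = 48.0 − 41.7 = 6.3 dB

6.3 dB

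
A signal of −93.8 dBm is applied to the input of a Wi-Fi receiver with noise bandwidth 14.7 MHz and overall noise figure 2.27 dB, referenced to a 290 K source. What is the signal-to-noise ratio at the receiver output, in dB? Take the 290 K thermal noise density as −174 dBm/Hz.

Noise floor: N = −174 + 10 log₁₀(B) + NF
10 log₁₀(1.47×10⁷) = 71.67 dB
N = −174 + 71.67 + 2.27 = −100.06 dBm
SNR = P_sig − N = −93.8 − (−100.06) = 6.26 dB → 6.3 dB

6.3 dB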